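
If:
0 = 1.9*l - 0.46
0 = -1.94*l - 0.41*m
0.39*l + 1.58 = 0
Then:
No Solution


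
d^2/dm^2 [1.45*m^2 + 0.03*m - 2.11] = 2.90000000000000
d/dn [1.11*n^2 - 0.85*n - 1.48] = 2.22*n - 0.85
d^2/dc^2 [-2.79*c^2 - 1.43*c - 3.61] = -5.58000000000000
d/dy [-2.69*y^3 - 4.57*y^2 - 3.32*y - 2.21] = -8.07*y^2 - 9.14*y - 3.32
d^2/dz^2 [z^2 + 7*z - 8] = 2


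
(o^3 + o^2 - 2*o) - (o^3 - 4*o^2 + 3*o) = 5*o^2 - 5*o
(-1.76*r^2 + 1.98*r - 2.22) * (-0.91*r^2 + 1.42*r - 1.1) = 1.6016*r^4 - 4.301*r^3 + 6.7678*r^2 - 5.3304*r + 2.442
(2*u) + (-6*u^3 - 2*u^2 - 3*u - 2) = -6*u^3 - 2*u^2 - u - 2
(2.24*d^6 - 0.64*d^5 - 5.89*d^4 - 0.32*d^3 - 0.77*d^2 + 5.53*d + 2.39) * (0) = 0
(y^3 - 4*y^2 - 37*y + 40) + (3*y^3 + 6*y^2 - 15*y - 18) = 4*y^3 + 2*y^2 - 52*y + 22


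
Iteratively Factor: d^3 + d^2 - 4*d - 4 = (d + 2)*(d^2 - d - 2) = (d - 2)*(d + 2)*(d + 1)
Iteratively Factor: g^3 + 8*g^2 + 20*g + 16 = (g + 2)*(g^2 + 6*g + 8) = (g + 2)*(g + 4)*(g + 2)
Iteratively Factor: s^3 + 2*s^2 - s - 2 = (s + 2)*(s^2 - 1) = (s - 1)*(s + 2)*(s + 1)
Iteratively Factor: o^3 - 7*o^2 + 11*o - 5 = (o - 5)*(o^2 - 2*o + 1) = (o - 5)*(o - 1)*(o - 1)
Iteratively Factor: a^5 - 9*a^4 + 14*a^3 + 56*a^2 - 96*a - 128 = (a - 4)*(a^4 - 5*a^3 - 6*a^2 + 32*a + 32) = (a - 4)*(a + 2)*(a^3 - 7*a^2 + 8*a + 16) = (a - 4)^2*(a + 2)*(a^2 - 3*a - 4) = (a - 4)^2*(a + 1)*(a + 2)*(a - 4)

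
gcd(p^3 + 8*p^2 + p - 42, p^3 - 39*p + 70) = p^2 + 5*p - 14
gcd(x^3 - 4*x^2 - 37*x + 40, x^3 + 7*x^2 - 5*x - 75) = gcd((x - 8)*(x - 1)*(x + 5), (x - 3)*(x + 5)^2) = x + 5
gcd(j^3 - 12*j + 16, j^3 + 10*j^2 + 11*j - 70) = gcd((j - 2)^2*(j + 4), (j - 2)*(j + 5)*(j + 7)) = j - 2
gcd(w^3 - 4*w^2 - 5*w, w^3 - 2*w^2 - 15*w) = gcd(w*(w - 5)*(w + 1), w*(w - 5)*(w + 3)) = w^2 - 5*w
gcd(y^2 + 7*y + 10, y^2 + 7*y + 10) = y^2 + 7*y + 10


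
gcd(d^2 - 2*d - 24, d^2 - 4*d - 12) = d - 6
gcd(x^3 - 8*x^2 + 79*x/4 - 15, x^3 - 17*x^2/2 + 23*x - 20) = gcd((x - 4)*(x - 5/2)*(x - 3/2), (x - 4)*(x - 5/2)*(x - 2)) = x^2 - 13*x/2 + 10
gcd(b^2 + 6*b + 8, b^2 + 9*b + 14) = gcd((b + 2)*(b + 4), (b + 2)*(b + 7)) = b + 2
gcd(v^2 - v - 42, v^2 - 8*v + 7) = v - 7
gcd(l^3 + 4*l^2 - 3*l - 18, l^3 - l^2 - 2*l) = l - 2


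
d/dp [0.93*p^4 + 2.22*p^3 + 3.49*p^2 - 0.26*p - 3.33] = 3.72*p^3 + 6.66*p^2 + 6.98*p - 0.26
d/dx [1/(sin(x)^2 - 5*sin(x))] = (5 - 2*sin(x))*cos(x)/((sin(x) - 5)^2*sin(x)^2)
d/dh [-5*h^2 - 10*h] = -10*h - 10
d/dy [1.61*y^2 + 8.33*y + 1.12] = 3.22*y + 8.33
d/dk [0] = 0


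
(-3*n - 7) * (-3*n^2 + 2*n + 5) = 9*n^3 + 15*n^2 - 29*n - 35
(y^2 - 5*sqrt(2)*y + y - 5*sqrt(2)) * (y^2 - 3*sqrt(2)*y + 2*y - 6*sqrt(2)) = y^4 - 8*sqrt(2)*y^3 + 3*y^3 - 24*sqrt(2)*y^2 + 32*y^2 - 16*sqrt(2)*y + 90*y + 60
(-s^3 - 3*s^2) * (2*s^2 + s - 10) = -2*s^5 - 7*s^4 + 7*s^3 + 30*s^2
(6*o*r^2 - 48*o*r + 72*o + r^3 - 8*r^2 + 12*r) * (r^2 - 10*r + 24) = 6*o*r^4 - 108*o*r^3 + 696*o*r^2 - 1872*o*r + 1728*o + r^5 - 18*r^4 + 116*r^3 - 312*r^2 + 288*r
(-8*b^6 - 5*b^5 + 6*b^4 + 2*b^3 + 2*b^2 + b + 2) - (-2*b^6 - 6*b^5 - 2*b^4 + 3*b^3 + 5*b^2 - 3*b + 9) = -6*b^6 + b^5 + 8*b^4 - b^3 - 3*b^2 + 4*b - 7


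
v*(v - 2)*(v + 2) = v^3 - 4*v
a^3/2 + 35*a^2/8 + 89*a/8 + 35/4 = (a/2 + 1)*(a + 7/4)*(a + 5)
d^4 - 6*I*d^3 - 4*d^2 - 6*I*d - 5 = (d - 5*I)*(d - I)^2*(d + I)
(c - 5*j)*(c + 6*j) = c^2 + c*j - 30*j^2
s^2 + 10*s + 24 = (s + 4)*(s + 6)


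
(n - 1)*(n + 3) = n^2 + 2*n - 3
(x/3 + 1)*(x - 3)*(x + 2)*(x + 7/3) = x^4/3 + 13*x^3/9 - 13*x^2/9 - 13*x - 14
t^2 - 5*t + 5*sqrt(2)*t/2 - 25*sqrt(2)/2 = (t - 5)*(t + 5*sqrt(2)/2)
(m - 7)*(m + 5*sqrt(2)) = m^2 - 7*m + 5*sqrt(2)*m - 35*sqrt(2)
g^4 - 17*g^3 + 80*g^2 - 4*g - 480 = (g - 8)*(g - 6)*(g - 5)*(g + 2)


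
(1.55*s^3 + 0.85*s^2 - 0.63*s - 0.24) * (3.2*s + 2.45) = 4.96*s^4 + 6.5175*s^3 + 0.0665*s^2 - 2.3115*s - 0.588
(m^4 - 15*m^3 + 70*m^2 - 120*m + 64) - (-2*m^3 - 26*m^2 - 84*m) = m^4 - 13*m^3 + 96*m^2 - 36*m + 64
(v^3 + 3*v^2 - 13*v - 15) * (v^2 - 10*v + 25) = v^5 - 7*v^4 - 18*v^3 + 190*v^2 - 175*v - 375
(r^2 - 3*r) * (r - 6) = r^3 - 9*r^2 + 18*r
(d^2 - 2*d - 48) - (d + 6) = d^2 - 3*d - 54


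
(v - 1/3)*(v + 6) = v^2 + 17*v/3 - 2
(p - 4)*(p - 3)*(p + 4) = p^3 - 3*p^2 - 16*p + 48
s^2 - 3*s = s*(s - 3)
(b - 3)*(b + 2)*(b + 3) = b^3 + 2*b^2 - 9*b - 18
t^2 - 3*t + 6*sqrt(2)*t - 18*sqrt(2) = (t - 3)*(t + 6*sqrt(2))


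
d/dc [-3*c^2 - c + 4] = -6*c - 1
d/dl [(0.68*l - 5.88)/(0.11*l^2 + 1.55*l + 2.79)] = (-0.0748*l^2 + 1.2936*l + 11.0112)/(0.0121*l^4 + 0.341*l^3 + 3.0163*l^2 + 8.649*l + 7.7841)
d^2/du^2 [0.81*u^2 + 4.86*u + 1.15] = 1.62000000000000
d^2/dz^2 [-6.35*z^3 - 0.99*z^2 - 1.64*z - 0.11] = -38.1*z - 1.98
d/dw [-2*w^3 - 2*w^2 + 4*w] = -6*w^2 - 4*w + 4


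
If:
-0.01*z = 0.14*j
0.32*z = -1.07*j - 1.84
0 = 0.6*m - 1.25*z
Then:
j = 0.54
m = -15.74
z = -7.55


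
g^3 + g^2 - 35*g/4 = g*(g - 5/2)*(g + 7/2)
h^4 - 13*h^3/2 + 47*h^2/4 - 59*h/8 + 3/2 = (h - 4)*(h - 3/2)*(h - 1/2)^2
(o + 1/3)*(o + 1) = o^2 + 4*o/3 + 1/3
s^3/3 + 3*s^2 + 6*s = s*(s/3 + 1)*(s + 6)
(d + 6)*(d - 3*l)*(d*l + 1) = d^3*l - 3*d^2*l^2 + 6*d^2*l + d^2 - 18*d*l^2 - 3*d*l + 6*d - 18*l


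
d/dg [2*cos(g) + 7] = -2*sin(g)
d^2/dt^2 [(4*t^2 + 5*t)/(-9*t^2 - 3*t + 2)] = 2*(-297*t^3 - 216*t^2 - 270*t - 46)/(729*t^6 + 729*t^5 - 243*t^4 - 297*t^3 + 54*t^2 + 36*t - 8)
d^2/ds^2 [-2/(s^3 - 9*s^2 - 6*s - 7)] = 12*((s - 3)*(-s^3 + 9*s^2 + 6*s + 7) + 3*(-s^2 + 6*s + 2)^2)/(-s^3 + 9*s^2 + 6*s + 7)^3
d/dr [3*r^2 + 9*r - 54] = 6*r + 9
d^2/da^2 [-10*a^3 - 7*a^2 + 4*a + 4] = -60*a - 14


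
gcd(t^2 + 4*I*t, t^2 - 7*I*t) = t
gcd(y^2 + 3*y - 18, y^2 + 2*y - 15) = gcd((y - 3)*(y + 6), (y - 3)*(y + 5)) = y - 3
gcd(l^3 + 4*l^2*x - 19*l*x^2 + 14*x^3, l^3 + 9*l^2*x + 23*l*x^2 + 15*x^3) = 1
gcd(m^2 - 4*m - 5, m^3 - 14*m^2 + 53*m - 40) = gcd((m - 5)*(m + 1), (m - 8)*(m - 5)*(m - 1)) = m - 5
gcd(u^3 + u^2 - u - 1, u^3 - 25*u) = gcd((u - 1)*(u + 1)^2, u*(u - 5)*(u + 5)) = 1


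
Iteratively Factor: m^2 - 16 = (m - 4)*(m + 4)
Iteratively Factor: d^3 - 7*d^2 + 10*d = (d - 5)*(d^2 - 2*d) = d*(d - 5)*(d - 2)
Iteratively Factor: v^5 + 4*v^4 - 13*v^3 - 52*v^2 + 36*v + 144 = (v + 4)*(v^4 - 13*v^2 + 36) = (v + 3)*(v + 4)*(v^3 - 3*v^2 - 4*v + 12) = (v + 2)*(v + 3)*(v + 4)*(v^2 - 5*v + 6) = (v - 2)*(v + 2)*(v + 3)*(v + 4)*(v - 3)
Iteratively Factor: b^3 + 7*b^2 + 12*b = (b + 4)*(b^2 + 3*b) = b*(b + 4)*(b + 3)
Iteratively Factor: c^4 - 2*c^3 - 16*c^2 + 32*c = (c + 4)*(c^3 - 6*c^2 + 8*c) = c*(c + 4)*(c^2 - 6*c + 8) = c*(c - 2)*(c + 4)*(c - 4)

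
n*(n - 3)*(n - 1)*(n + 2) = n^4 - 2*n^3 - 5*n^2 + 6*n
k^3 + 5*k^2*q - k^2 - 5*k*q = k*(k - 1)*(k + 5*q)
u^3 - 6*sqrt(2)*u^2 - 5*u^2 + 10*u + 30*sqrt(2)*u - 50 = (u - 5)*(u - 5*sqrt(2))*(u - sqrt(2))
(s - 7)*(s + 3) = s^2 - 4*s - 21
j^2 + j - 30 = (j - 5)*(j + 6)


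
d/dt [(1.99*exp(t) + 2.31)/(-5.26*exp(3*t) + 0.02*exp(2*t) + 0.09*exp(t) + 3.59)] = (20.9348*exp(3*t) + 36.412*exp(2*t) - 0.0924*exp(t) + 6.9362)*exp(t)/(27.6676*exp(6*t) - 0.2104*exp(5*t) - 0.9464*exp(4*t) - 37.7632*exp(3*t) + 0.1517*exp(2*t) + 0.6462*exp(t) + 12.8881)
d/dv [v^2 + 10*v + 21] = 2*v + 10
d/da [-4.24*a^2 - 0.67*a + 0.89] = -8.48*a - 0.67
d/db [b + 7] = 1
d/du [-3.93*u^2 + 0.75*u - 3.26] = 0.75 - 7.86*u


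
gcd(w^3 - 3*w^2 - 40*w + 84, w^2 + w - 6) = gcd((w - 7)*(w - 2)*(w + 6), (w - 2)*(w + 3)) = w - 2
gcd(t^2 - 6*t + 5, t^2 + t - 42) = 1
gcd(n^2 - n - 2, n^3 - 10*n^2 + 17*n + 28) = n + 1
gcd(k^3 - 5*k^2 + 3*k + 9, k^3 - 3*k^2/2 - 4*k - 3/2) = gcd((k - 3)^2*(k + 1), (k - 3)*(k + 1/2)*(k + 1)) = k^2 - 2*k - 3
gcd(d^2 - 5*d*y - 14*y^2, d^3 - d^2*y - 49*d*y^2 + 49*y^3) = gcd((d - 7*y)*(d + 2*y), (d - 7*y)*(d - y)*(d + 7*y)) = -d + 7*y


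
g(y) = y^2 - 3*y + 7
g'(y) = 2*y - 3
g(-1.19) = 11.99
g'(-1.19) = -5.38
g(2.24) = 5.30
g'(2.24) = 1.48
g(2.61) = 5.98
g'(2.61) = 2.22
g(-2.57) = 21.31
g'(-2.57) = -8.14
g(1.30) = 4.79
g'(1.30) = -0.40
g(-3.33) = 28.08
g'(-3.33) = -9.66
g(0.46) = 5.83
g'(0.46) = -2.08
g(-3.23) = 27.12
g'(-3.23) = -9.46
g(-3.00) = 25.00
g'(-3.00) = -9.00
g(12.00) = 115.00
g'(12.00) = 21.00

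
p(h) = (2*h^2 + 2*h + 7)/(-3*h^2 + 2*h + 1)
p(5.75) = -0.98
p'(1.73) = 4.78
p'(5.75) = 0.08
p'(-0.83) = -5.82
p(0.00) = 7.00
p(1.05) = -54.48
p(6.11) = -0.95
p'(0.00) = -12.00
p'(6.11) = 0.07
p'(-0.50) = -57.78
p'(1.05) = 1099.14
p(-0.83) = -2.46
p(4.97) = -1.05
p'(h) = (4*h + 2)/(-3*h^2 + 2*h + 1) + (6*h - 2)*(2*h^2 + 2*h + 7)/(-3*h^2 + 2*h + 1)^2 = 2*(5*h^2 + 23*h - 6)/(9*h^4 - 12*h^3 - 2*h^2 + 4*h + 1)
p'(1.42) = 15.06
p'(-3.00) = -0.06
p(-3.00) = -0.59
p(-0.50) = -8.67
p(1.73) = -3.64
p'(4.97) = 0.12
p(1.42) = -6.28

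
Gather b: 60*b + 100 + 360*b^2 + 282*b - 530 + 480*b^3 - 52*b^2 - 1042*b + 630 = 480*b^3 + 308*b^2 - 700*b + 200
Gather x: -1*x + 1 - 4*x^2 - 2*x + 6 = -4*x^2 - 3*x + 7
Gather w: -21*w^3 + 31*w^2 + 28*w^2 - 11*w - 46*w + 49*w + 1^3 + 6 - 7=-21*w^3 + 59*w^2 - 8*w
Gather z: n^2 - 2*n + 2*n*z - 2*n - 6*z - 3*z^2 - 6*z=n^2 - 4*n - 3*z^2 + z*(2*n - 12)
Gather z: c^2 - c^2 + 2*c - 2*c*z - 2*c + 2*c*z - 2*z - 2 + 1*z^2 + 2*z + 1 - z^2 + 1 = 0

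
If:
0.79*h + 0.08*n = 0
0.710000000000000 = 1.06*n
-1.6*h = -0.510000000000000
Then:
No Solution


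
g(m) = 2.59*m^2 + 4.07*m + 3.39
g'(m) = 5.18*m + 4.07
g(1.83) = 19.51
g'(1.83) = 13.55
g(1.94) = 21.03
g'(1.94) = 14.12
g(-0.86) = 1.81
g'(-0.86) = -0.38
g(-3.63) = 22.74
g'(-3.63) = -14.73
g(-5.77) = 66.13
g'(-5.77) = -25.82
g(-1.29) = 2.45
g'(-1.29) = -2.61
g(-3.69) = 23.64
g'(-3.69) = -15.04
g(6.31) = 132.20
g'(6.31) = 36.76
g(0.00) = 3.39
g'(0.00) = 4.07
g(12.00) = 425.19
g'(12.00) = 66.23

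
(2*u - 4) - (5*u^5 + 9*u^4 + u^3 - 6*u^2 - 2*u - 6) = -5*u^5 - 9*u^4 - u^3 + 6*u^2 + 4*u + 2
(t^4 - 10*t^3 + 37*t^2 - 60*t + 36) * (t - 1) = t^5 - 11*t^4 + 47*t^3 - 97*t^2 + 96*t - 36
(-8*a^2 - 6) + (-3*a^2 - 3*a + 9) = -11*a^2 - 3*a + 3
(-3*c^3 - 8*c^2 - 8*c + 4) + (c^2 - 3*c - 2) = -3*c^3 - 7*c^2 - 11*c + 2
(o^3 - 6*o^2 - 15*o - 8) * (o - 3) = o^4 - 9*o^3 + 3*o^2 + 37*o + 24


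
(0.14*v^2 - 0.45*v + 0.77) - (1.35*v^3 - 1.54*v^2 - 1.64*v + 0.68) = -1.35*v^3 + 1.68*v^2 + 1.19*v + 0.09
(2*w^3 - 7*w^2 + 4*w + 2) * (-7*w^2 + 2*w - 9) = -14*w^5 + 53*w^4 - 60*w^3 + 57*w^2 - 32*w - 18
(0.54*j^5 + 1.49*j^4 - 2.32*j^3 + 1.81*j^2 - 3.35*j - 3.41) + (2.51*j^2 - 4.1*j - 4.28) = 0.54*j^5 + 1.49*j^4 - 2.32*j^3 + 4.32*j^2 - 7.45*j - 7.69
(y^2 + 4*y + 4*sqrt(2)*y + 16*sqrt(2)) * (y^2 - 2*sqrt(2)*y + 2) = y^4 + 2*sqrt(2)*y^3 + 4*y^3 - 14*y^2 + 8*sqrt(2)*y^2 - 56*y + 8*sqrt(2)*y + 32*sqrt(2)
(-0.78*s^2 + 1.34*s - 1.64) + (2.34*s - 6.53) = -0.78*s^2 + 3.68*s - 8.17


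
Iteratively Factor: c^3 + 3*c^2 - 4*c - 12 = (c + 3)*(c^2 - 4) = (c - 2)*(c + 3)*(c + 2)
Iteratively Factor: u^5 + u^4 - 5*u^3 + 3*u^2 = (u + 3)*(u^4 - 2*u^3 + u^2) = (u - 1)*(u + 3)*(u^3 - u^2) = u*(u - 1)*(u + 3)*(u^2 - u) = u*(u - 1)^2*(u + 3)*(u)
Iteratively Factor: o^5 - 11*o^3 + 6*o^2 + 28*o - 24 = (o - 2)*(o^4 + 2*o^3 - 7*o^2 - 8*o + 12) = (o - 2)*(o - 1)*(o^3 + 3*o^2 - 4*o - 12) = (o - 2)*(o - 1)*(o + 2)*(o^2 + o - 6) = (o - 2)^2*(o - 1)*(o + 2)*(o + 3)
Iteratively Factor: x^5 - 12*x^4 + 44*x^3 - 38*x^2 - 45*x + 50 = (x - 2)*(x^4 - 10*x^3 + 24*x^2 + 10*x - 25) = (x - 2)*(x - 1)*(x^3 - 9*x^2 + 15*x + 25) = (x - 5)*(x - 2)*(x - 1)*(x^2 - 4*x - 5) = (x - 5)^2*(x - 2)*(x - 1)*(x + 1)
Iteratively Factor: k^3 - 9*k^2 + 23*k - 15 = (k - 3)*(k^2 - 6*k + 5) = (k - 5)*(k - 3)*(k - 1)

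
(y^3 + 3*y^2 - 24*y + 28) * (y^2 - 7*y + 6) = y^5 - 4*y^4 - 39*y^3 + 214*y^2 - 340*y + 168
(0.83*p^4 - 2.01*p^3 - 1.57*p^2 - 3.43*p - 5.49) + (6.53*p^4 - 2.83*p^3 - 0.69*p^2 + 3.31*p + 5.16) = 7.36*p^4 - 4.84*p^3 - 2.26*p^2 - 0.12*p - 0.33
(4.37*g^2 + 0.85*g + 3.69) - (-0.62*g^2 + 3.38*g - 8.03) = 4.99*g^2 - 2.53*g + 11.72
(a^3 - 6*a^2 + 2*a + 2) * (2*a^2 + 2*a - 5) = 2*a^5 - 10*a^4 - 13*a^3 + 38*a^2 - 6*a - 10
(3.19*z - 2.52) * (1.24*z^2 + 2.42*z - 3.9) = 3.9556*z^3 + 4.595*z^2 - 18.5394*z + 9.828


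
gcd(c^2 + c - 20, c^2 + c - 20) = c^2 + c - 20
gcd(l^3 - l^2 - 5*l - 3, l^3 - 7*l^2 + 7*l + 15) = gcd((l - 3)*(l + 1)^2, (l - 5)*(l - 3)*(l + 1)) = l^2 - 2*l - 3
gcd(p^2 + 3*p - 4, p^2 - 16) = p + 4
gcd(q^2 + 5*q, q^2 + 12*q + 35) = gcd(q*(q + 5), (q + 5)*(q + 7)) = q + 5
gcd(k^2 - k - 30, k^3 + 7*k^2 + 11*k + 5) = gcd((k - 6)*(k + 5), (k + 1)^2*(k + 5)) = k + 5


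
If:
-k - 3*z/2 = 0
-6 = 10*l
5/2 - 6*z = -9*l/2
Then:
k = 1/20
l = -3/5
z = -1/30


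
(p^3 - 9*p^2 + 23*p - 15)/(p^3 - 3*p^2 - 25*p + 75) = (p - 1)/(p + 5)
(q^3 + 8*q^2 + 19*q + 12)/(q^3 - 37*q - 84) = (q + 1)/(q - 7)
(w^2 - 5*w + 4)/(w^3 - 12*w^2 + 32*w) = (w - 1)/(w*(w - 8))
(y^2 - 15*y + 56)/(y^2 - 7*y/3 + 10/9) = 9*(y^2 - 15*y + 56)/(9*y^2 - 21*y + 10)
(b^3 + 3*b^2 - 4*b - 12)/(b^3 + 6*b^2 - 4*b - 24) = (b + 3)/(b + 6)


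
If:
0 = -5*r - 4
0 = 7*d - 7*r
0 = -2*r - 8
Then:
No Solution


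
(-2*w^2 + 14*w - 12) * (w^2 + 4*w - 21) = -2*w^4 + 6*w^3 + 86*w^2 - 342*w + 252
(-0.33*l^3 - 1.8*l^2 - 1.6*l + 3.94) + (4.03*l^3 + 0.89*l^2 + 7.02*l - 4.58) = 3.7*l^3 - 0.91*l^2 + 5.42*l - 0.64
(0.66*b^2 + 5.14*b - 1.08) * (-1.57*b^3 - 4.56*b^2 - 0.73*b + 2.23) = -1.0362*b^5 - 11.0794*b^4 - 22.2246*b^3 + 2.6444*b^2 + 12.2506*b - 2.4084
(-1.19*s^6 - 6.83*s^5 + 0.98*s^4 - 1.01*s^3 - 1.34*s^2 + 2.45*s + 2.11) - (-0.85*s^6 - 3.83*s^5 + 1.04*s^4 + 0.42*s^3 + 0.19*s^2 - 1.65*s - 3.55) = -0.34*s^6 - 3.0*s^5 - 0.0600000000000001*s^4 - 1.43*s^3 - 1.53*s^2 + 4.1*s + 5.66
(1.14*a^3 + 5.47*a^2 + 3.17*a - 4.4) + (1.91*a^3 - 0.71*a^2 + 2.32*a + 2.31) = 3.05*a^3 + 4.76*a^2 + 5.49*a - 2.09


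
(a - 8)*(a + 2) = a^2 - 6*a - 16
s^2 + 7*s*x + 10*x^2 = (s + 2*x)*(s + 5*x)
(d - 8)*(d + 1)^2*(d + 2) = d^4 - 4*d^3 - 27*d^2 - 38*d - 16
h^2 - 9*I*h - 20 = (h - 5*I)*(h - 4*I)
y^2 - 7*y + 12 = (y - 4)*(y - 3)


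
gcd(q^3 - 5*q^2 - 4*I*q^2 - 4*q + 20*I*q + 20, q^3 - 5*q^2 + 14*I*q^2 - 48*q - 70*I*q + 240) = q - 5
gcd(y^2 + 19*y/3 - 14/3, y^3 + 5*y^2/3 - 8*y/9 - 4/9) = y - 2/3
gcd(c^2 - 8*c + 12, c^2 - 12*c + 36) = c - 6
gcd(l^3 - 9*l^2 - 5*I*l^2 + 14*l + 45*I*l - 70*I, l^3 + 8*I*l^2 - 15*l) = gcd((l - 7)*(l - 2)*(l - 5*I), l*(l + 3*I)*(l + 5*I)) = 1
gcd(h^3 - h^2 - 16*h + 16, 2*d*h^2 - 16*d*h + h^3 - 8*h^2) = 1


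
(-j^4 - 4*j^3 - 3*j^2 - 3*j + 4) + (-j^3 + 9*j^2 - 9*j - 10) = -j^4 - 5*j^3 + 6*j^2 - 12*j - 6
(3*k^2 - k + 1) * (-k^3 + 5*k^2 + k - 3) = -3*k^5 + 16*k^4 - 3*k^3 - 5*k^2 + 4*k - 3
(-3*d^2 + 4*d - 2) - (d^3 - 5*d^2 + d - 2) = -d^3 + 2*d^2 + 3*d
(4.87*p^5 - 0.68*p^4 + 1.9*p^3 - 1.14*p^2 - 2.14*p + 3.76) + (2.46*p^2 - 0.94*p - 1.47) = 4.87*p^5 - 0.68*p^4 + 1.9*p^3 + 1.32*p^2 - 3.08*p + 2.29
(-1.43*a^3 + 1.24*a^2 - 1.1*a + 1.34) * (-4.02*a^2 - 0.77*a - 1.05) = 5.7486*a^5 - 3.8837*a^4 + 4.9687*a^3 - 5.8418*a^2 + 0.1232*a - 1.407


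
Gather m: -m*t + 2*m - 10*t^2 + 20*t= m*(2 - t) - 10*t^2 + 20*t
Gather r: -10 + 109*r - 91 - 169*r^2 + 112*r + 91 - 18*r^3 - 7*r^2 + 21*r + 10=-18*r^3 - 176*r^2 + 242*r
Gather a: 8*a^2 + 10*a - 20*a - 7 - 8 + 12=8*a^2 - 10*a - 3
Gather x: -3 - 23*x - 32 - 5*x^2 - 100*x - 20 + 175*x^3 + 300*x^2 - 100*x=175*x^3 + 295*x^2 - 223*x - 55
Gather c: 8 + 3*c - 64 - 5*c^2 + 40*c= -5*c^2 + 43*c - 56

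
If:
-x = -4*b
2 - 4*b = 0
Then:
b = 1/2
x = 2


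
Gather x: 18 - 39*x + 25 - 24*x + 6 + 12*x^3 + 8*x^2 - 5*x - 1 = 12*x^3 + 8*x^2 - 68*x + 48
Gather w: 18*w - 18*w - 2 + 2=0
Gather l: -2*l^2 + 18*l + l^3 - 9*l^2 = l^3 - 11*l^2 + 18*l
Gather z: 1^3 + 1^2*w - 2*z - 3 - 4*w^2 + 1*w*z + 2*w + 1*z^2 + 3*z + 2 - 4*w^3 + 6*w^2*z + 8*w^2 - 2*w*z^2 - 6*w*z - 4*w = -4*w^3 + 4*w^2 - w + z^2*(1 - 2*w) + z*(6*w^2 - 5*w + 1)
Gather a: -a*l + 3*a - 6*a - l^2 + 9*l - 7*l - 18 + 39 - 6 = a*(-l - 3) - l^2 + 2*l + 15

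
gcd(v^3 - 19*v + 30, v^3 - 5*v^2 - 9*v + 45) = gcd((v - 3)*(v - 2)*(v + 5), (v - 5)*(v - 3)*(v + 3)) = v - 3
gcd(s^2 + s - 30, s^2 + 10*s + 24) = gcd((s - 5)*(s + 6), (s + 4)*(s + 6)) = s + 6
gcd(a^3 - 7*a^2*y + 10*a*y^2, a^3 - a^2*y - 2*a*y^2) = -a^2 + 2*a*y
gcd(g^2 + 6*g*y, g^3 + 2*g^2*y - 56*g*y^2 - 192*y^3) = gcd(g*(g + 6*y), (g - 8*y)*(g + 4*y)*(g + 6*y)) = g + 6*y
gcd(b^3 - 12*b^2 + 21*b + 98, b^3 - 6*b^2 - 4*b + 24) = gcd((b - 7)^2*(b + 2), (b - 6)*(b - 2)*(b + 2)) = b + 2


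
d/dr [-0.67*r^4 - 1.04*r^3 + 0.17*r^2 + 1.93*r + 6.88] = -2.68*r^3 - 3.12*r^2 + 0.34*r + 1.93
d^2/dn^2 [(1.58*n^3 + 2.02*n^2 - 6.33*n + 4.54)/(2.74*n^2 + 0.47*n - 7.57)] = (-1.4210854715202e-14*n^5 - 2.8421709430404e-14*n^4 - 34.0067960000001*n^3 + 422.168748*n^2 - 209.44344*n + 376.810098)/(20.570824*n^6 + 10.585716*n^5 - 168.681798*n^4 - 58.388053*n^3 + 466.029639*n^2 + 80.799909*n - 433.798093)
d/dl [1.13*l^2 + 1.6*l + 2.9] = 2.26*l + 1.6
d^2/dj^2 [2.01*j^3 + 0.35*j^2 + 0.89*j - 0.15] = 12.06*j + 0.7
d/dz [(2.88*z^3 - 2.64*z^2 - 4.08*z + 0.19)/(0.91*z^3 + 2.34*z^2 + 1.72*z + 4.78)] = (8.88178419700125e-16*z^5 + 9.1416*z^4 + 17.3328*z^3 + 45.7869*z^2 - 26.1276*z - 19.8292)/(0.8281*z^6 + 4.2588*z^5 + 8.606*z^4 + 16.7492*z^3 + 25.3288*z^2 + 16.4432*z + 22.8484)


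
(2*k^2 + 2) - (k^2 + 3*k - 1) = k^2 - 3*k + 3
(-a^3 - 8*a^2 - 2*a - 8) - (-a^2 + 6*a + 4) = -a^3 - 7*a^2 - 8*a - 12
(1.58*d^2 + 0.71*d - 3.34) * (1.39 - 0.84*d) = -1.3272*d^3 + 1.5998*d^2 + 3.7925*d - 4.6426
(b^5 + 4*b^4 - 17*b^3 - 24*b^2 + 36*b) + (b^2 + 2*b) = b^5 + 4*b^4 - 17*b^3 - 23*b^2 + 38*b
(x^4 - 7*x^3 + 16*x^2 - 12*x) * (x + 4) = x^5 - 3*x^4 - 12*x^3 + 52*x^2 - 48*x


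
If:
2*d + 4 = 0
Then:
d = -2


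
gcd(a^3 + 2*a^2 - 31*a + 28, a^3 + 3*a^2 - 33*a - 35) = a + 7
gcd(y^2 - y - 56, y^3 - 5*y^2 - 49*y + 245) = y + 7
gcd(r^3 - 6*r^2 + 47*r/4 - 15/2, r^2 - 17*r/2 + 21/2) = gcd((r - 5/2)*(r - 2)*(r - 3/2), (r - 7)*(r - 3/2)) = r - 3/2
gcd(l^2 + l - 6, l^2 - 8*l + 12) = l - 2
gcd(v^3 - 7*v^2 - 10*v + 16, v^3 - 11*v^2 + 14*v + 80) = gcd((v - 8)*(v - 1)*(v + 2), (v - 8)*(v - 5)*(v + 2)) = v^2 - 6*v - 16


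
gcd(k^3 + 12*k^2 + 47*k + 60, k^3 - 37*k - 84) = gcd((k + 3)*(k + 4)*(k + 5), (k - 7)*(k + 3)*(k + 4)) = k^2 + 7*k + 12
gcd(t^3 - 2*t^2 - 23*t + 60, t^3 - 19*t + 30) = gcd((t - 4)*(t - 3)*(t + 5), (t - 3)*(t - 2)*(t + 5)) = t^2 + 2*t - 15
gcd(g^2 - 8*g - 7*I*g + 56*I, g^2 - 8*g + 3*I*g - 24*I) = g - 8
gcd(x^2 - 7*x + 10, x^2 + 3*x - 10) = x - 2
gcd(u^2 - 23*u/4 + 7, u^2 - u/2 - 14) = u - 4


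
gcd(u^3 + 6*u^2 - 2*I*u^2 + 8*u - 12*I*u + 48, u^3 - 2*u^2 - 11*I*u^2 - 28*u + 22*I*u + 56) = u - 4*I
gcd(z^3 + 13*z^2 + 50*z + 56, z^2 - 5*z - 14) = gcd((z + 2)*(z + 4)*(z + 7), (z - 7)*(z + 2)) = z + 2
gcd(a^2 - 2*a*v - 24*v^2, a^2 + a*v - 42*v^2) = -a + 6*v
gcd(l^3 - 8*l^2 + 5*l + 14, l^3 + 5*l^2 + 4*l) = l + 1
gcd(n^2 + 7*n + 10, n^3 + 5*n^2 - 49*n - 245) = n + 5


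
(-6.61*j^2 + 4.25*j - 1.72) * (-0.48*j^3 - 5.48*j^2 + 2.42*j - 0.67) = 3.1728*j^5 + 34.1828*j^4 - 38.4606*j^3 + 24.1393*j^2 - 7.0099*j + 1.1524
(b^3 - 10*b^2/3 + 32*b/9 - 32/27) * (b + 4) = b^4 + 2*b^3/3 - 88*b^2/9 + 352*b/27 - 128/27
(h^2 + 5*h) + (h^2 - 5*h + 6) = 2*h^2 + 6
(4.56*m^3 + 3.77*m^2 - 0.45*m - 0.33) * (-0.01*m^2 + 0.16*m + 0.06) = -0.0456*m^5 + 0.6919*m^4 + 0.8813*m^3 + 0.1575*m^2 - 0.0798*m - 0.0198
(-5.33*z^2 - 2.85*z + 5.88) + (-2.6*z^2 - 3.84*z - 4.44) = -7.93*z^2 - 6.69*z + 1.44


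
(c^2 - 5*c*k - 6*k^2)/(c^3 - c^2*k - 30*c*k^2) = (c + k)/(c*(c + 5*k))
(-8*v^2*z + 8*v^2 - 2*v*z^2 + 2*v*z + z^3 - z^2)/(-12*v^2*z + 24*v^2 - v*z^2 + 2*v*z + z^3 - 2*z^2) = (2*v*z - 2*v + z^2 - z)/(3*v*z - 6*v + z^2 - 2*z)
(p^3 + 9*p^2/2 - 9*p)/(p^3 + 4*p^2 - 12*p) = (p - 3/2)/(p - 2)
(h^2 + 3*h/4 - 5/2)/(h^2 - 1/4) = (4*h^2 + 3*h - 10)/(4*h^2 - 1)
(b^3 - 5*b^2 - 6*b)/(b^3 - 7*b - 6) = b*(b - 6)/(b^2 - b - 6)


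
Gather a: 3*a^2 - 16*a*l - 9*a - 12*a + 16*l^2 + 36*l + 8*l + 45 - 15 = 3*a^2 + a*(-16*l - 21) + 16*l^2 + 44*l + 30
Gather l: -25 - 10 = -35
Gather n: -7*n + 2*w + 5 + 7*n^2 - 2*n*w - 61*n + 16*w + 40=7*n^2 + n*(-2*w - 68) + 18*w + 45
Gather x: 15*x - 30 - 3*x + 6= 12*x - 24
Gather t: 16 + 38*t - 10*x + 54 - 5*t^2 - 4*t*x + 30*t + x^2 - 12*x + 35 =-5*t^2 + t*(68 - 4*x) + x^2 - 22*x + 105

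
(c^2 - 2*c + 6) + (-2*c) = c^2 - 4*c + 6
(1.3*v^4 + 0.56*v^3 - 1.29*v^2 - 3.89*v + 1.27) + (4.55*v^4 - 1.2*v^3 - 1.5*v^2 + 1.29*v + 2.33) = 5.85*v^4 - 0.64*v^3 - 2.79*v^2 - 2.6*v + 3.6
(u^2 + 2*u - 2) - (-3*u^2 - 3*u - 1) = 4*u^2 + 5*u - 1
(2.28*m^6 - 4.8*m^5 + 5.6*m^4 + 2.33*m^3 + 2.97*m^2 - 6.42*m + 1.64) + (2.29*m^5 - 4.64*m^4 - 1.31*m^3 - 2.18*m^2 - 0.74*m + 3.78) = 2.28*m^6 - 2.51*m^5 + 0.96*m^4 + 1.02*m^3 + 0.79*m^2 - 7.16*m + 5.42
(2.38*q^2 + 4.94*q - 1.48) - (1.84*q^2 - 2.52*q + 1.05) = 0.54*q^2 + 7.46*q - 2.53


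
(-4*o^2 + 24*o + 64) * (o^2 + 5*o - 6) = -4*o^4 + 4*o^3 + 208*o^2 + 176*o - 384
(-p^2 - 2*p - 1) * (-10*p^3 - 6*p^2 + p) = 10*p^5 + 26*p^4 + 21*p^3 + 4*p^2 - p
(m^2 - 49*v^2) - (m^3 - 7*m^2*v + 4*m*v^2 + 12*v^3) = -m^3 + 7*m^2*v + m^2 - 4*m*v^2 - 12*v^3 - 49*v^2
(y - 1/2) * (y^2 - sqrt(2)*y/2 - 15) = y^3 - sqrt(2)*y^2/2 - y^2/2 - 15*y + sqrt(2)*y/4 + 15/2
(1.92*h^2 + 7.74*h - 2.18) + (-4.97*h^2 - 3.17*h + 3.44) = -3.05*h^2 + 4.57*h + 1.26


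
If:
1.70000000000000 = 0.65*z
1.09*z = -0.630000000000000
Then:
No Solution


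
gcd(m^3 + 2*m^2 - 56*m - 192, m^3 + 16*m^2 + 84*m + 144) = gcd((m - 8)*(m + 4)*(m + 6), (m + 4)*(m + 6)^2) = m^2 + 10*m + 24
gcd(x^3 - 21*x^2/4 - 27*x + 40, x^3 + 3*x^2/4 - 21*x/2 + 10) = x^2 + 11*x/4 - 5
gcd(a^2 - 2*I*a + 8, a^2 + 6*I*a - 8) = a + 2*I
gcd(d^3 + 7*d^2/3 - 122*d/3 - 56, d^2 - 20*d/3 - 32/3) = d + 4/3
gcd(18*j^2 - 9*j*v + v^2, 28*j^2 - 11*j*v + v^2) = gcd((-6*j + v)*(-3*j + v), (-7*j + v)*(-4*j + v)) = 1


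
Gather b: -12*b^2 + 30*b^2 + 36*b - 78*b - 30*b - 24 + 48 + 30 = 18*b^2 - 72*b + 54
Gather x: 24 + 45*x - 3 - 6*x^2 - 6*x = -6*x^2 + 39*x + 21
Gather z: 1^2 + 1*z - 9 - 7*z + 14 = 6 - 6*z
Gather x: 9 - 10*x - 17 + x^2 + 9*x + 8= x^2 - x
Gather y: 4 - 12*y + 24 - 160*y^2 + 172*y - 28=-160*y^2 + 160*y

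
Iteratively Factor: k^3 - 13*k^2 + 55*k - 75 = (k - 5)*(k^2 - 8*k + 15) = (k - 5)^2*(k - 3)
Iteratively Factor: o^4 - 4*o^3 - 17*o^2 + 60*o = (o)*(o^3 - 4*o^2 - 17*o + 60) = o*(o - 3)*(o^2 - o - 20) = o*(o - 5)*(o - 3)*(o + 4)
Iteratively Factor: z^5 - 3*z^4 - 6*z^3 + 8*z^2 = (z + 2)*(z^4 - 5*z^3 + 4*z^2) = z*(z + 2)*(z^3 - 5*z^2 + 4*z) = z^2*(z + 2)*(z^2 - 5*z + 4) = z^2*(z - 4)*(z + 2)*(z - 1)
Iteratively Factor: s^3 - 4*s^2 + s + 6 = (s + 1)*(s^2 - 5*s + 6) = (s - 3)*(s + 1)*(s - 2)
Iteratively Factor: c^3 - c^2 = (c - 1)*(c^2) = c*(c - 1)*(c)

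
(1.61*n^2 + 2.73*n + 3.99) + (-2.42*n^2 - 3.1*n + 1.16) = -0.81*n^2 - 0.37*n + 5.15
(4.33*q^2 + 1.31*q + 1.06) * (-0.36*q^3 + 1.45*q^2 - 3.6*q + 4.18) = -1.5588*q^5 + 5.8069*q^4 - 14.0701*q^3 + 14.9204*q^2 + 1.6598*q + 4.4308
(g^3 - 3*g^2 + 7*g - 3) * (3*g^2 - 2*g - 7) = 3*g^5 - 11*g^4 + 20*g^3 - 2*g^2 - 43*g + 21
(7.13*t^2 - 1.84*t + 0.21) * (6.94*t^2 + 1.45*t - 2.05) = 49.4822*t^4 - 2.4311*t^3 - 15.8271*t^2 + 4.0765*t - 0.4305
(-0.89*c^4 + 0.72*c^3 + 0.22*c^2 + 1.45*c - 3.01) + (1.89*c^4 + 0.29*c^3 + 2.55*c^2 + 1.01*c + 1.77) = 1.0*c^4 + 1.01*c^3 + 2.77*c^2 + 2.46*c - 1.24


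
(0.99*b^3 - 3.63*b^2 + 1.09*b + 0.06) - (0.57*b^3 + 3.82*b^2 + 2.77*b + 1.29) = 0.42*b^3 - 7.45*b^2 - 1.68*b - 1.23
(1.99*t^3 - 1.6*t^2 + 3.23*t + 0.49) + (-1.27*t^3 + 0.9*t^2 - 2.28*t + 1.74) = 0.72*t^3 - 0.7*t^2 + 0.95*t + 2.23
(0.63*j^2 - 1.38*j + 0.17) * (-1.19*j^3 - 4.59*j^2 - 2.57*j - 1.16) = -0.7497*j^5 - 1.2495*j^4 + 4.5128*j^3 + 2.0355*j^2 + 1.1639*j - 0.1972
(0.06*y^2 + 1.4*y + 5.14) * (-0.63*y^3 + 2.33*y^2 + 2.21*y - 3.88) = -0.0378*y^5 - 0.7422*y^4 + 0.1564*y^3 + 14.8374*y^2 + 5.9274*y - 19.9432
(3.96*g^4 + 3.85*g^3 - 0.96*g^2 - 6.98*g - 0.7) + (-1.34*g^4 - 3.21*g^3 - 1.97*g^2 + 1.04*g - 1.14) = 2.62*g^4 + 0.64*g^3 - 2.93*g^2 - 5.94*g - 1.84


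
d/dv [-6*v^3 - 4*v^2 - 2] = 2*v*(-9*v - 4)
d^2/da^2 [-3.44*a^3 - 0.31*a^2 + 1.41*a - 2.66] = -20.64*a - 0.62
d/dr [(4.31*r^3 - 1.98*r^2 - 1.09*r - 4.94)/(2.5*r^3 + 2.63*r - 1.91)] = (7.105427357601e-15*r^5 + 4.95*r^4 + 28.1206*r^3 + 7.14630000000001*r^2 + 7.5636*r + 15.0741)/(6.25*r^6 + 13.15*r^4 - 9.55*r^3 + 6.9169*r^2 - 10.0466*r + 3.6481)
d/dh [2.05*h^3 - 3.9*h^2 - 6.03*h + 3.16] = 6.15*h^2 - 7.8*h - 6.03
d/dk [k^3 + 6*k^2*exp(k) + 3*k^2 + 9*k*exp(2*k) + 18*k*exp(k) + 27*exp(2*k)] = 6*k^2*exp(k) + 3*k^2 + 18*k*exp(2*k) + 30*k*exp(k) + 6*k + 63*exp(2*k) + 18*exp(k)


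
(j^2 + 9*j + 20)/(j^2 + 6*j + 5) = (j + 4)/(j + 1)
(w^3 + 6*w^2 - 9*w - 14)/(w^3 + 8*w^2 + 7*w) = (w - 2)/w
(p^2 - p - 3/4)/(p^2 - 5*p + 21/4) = (2*p + 1)/(2*p - 7)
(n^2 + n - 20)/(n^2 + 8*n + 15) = (n - 4)/(n + 3)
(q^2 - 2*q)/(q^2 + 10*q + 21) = q*(q - 2)/(q^2 + 10*q + 21)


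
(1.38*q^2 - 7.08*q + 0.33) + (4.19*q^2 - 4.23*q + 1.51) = 5.57*q^2 - 11.31*q + 1.84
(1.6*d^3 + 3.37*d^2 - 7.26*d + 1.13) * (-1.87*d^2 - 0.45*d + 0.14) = -2.992*d^5 - 7.0219*d^4 + 12.2837*d^3 + 1.6257*d^2 - 1.5249*d + 0.1582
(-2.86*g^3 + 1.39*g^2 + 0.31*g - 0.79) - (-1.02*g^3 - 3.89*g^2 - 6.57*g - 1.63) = -1.84*g^3 + 5.28*g^2 + 6.88*g + 0.84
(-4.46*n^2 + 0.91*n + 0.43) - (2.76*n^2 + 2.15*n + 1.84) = -7.22*n^2 - 1.24*n - 1.41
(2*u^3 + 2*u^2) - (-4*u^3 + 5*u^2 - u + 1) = 6*u^3 - 3*u^2 + u - 1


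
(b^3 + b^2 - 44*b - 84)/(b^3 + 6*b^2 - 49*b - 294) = (b + 2)/(b + 7)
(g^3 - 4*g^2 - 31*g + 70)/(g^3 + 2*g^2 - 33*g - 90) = (g^2 - 9*g + 14)/(g^2 - 3*g - 18)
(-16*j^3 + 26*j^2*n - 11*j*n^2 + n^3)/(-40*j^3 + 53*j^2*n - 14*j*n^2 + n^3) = (2*j - n)/(5*j - n)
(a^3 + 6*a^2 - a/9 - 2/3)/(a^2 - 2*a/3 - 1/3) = (a^2 + 17*a/3 - 2)/(a - 1)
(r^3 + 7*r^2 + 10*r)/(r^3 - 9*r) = (r^2 + 7*r + 10)/(r^2 - 9)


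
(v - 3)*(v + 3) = v^2 - 9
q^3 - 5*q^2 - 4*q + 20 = (q - 5)*(q - 2)*(q + 2)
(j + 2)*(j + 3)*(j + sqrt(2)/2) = j^3 + sqrt(2)*j^2/2 + 5*j^2 + 5*sqrt(2)*j/2 + 6*j + 3*sqrt(2)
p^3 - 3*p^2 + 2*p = p*(p - 2)*(p - 1)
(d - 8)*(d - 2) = d^2 - 10*d + 16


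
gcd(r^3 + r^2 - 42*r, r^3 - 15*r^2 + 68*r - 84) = r - 6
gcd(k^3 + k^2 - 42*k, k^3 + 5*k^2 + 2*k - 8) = 1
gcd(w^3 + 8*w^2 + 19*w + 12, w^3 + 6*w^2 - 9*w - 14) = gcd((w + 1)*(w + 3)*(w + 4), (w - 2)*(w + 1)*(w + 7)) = w + 1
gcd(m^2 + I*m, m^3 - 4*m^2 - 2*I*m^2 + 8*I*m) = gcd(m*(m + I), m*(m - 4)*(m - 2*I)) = m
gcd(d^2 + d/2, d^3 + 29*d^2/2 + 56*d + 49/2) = d + 1/2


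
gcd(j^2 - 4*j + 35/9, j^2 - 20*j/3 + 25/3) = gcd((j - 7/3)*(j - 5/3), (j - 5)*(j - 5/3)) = j - 5/3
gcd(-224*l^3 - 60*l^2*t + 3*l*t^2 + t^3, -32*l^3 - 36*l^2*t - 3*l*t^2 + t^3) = -32*l^2 - 4*l*t + t^2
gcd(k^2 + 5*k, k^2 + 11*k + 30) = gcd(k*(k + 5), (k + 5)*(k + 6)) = k + 5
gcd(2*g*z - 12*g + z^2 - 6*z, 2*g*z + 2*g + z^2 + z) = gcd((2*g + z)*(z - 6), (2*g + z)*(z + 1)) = 2*g + z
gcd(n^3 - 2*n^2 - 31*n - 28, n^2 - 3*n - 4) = n + 1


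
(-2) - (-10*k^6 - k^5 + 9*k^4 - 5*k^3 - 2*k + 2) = 10*k^6 + k^5 - 9*k^4 + 5*k^3 + 2*k - 4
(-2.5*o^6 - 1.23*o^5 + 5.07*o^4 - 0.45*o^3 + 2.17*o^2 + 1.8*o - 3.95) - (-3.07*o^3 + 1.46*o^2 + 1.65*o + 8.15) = -2.5*o^6 - 1.23*o^5 + 5.07*o^4 + 2.62*o^3 + 0.71*o^2 + 0.15*o - 12.1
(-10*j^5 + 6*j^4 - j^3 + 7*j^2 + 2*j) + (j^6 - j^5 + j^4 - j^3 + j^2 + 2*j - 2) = j^6 - 11*j^5 + 7*j^4 - 2*j^3 + 8*j^2 + 4*j - 2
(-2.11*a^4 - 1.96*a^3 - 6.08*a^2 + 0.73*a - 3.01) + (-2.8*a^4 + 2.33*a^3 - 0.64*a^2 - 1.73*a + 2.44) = -4.91*a^4 + 0.37*a^3 - 6.72*a^2 - 1.0*a - 0.57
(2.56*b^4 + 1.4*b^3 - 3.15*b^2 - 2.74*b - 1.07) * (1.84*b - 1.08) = 4.7104*b^5 - 0.1888*b^4 - 7.308*b^3 - 1.6396*b^2 + 0.9904*b + 1.1556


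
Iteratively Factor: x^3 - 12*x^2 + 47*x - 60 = (x - 3)*(x^2 - 9*x + 20) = (x - 5)*(x - 3)*(x - 4)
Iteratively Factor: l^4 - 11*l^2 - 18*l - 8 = (l + 2)*(l^3 - 2*l^2 - 7*l - 4) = (l - 4)*(l + 2)*(l^2 + 2*l + 1) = (l - 4)*(l + 1)*(l + 2)*(l + 1)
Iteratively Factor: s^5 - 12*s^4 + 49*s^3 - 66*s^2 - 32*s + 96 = (s + 1)*(s^4 - 13*s^3 + 62*s^2 - 128*s + 96) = (s - 4)*(s + 1)*(s^3 - 9*s^2 + 26*s - 24) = (s - 4)^2*(s + 1)*(s^2 - 5*s + 6) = (s - 4)^2*(s - 2)*(s + 1)*(s - 3)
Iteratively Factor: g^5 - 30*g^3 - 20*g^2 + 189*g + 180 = (g - 3)*(g^4 + 3*g^3 - 21*g^2 - 83*g - 60) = (g - 5)*(g - 3)*(g^3 + 8*g^2 + 19*g + 12) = (g - 5)*(g - 3)*(g + 4)*(g^2 + 4*g + 3) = (g - 5)*(g - 3)*(g + 1)*(g + 4)*(g + 3)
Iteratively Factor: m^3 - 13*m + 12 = (m + 4)*(m^2 - 4*m + 3) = (m - 1)*(m + 4)*(m - 3)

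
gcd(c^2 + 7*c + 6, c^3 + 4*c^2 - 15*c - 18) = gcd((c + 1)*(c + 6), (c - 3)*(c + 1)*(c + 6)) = c^2 + 7*c + 6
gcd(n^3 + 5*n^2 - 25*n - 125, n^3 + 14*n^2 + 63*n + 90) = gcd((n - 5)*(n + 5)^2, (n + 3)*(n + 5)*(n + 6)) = n + 5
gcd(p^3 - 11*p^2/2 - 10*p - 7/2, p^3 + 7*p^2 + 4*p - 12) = 1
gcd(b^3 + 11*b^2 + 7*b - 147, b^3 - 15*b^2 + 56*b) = 1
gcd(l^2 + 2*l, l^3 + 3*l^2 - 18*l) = l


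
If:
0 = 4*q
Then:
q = 0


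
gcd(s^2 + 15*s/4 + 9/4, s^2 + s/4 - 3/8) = s + 3/4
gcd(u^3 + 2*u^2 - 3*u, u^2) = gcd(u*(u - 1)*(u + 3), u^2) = u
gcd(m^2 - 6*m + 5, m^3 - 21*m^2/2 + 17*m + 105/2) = m - 5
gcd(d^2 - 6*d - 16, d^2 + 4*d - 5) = 1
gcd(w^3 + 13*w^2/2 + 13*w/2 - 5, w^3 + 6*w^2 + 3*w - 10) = w^2 + 7*w + 10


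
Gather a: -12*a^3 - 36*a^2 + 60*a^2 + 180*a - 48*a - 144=-12*a^3 + 24*a^2 + 132*a - 144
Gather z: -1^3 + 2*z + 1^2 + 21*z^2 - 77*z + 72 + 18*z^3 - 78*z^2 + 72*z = 18*z^3 - 57*z^2 - 3*z + 72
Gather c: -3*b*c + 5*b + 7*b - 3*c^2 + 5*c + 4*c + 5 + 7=12*b - 3*c^2 + c*(9 - 3*b) + 12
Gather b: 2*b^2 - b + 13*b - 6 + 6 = 2*b^2 + 12*b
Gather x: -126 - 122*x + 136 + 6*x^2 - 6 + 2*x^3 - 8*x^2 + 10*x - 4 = 2*x^3 - 2*x^2 - 112*x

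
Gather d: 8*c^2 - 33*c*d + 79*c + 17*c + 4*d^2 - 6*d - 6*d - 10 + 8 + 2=8*c^2 + 96*c + 4*d^2 + d*(-33*c - 12)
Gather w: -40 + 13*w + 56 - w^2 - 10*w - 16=-w^2 + 3*w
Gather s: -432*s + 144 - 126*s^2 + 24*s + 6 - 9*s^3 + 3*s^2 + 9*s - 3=-9*s^3 - 123*s^2 - 399*s + 147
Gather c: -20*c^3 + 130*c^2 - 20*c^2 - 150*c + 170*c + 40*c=-20*c^3 + 110*c^2 + 60*c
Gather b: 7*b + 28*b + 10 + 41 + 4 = 35*b + 55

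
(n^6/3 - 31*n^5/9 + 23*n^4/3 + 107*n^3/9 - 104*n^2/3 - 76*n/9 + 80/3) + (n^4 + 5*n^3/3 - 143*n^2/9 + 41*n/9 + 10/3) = n^6/3 - 31*n^5/9 + 26*n^4/3 + 122*n^3/9 - 455*n^2/9 - 35*n/9 + 30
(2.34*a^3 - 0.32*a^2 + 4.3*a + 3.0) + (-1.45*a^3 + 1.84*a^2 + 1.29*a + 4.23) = 0.89*a^3 + 1.52*a^2 + 5.59*a + 7.23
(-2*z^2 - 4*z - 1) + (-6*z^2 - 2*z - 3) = -8*z^2 - 6*z - 4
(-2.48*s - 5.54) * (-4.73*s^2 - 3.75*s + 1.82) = 11.7304*s^3 + 35.5042*s^2 + 16.2614*s - 10.0828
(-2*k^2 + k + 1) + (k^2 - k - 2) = -k^2 - 1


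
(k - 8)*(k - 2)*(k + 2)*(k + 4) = k^4 - 4*k^3 - 36*k^2 + 16*k + 128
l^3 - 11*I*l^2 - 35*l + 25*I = (l - 5*I)^2*(l - I)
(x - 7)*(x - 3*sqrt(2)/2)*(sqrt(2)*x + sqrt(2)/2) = sqrt(2)*x^3 - 13*sqrt(2)*x^2/2 - 3*x^2 - 7*sqrt(2)*x/2 + 39*x/2 + 21/2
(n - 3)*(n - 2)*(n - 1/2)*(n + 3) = n^4 - 5*n^3/2 - 8*n^2 + 45*n/2 - 9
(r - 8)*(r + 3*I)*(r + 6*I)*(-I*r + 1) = -I*r^4 + 10*r^3 + 8*I*r^3 - 80*r^2 + 27*I*r^2 - 18*r - 216*I*r + 144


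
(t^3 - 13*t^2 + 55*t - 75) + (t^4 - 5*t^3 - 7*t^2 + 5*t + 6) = t^4 - 4*t^3 - 20*t^2 + 60*t - 69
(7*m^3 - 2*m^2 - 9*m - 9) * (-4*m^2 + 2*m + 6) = -28*m^5 + 22*m^4 + 74*m^3 + 6*m^2 - 72*m - 54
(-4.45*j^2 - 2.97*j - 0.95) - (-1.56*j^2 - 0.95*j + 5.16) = -2.89*j^2 - 2.02*j - 6.11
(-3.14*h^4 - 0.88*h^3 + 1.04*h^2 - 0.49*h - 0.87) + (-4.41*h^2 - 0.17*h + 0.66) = -3.14*h^4 - 0.88*h^3 - 3.37*h^2 - 0.66*h - 0.21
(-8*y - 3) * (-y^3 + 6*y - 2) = 8*y^4 + 3*y^3 - 48*y^2 - 2*y + 6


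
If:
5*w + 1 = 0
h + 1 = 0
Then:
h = -1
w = -1/5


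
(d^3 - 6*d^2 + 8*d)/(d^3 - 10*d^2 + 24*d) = (d - 2)/(d - 6)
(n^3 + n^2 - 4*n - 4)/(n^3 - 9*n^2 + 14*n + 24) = (n^2 - 4)/(n^2 - 10*n + 24)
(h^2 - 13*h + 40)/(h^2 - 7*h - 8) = (h - 5)/(h + 1)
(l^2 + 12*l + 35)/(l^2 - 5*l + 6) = (l^2 + 12*l + 35)/(l^2 - 5*l + 6)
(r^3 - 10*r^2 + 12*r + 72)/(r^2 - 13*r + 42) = (r^2 - 4*r - 12)/(r - 7)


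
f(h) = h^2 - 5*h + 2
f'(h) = 2*h - 5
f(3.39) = -3.46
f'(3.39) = 1.78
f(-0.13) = 2.67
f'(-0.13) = -5.26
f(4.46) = -0.41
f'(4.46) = 3.92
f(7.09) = 16.82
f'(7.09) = 9.18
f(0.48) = -0.17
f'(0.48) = -4.04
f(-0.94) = 7.58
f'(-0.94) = -6.88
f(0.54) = -0.41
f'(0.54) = -3.92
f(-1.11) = 8.78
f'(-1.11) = -7.22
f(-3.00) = 26.00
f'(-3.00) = -11.00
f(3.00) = -4.00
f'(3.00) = 1.00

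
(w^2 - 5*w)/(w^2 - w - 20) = w/(w + 4)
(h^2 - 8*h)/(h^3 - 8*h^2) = 1/h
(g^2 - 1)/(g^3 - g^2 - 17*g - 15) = (g - 1)/(g^2 - 2*g - 15)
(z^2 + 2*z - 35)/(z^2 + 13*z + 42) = (z - 5)/(z + 6)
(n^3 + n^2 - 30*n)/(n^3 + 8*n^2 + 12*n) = (n - 5)/(n + 2)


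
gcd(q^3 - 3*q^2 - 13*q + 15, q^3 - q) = q - 1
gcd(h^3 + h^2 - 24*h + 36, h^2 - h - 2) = h - 2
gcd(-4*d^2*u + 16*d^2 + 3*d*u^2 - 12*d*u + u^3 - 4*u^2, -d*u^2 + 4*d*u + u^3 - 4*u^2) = -d*u + 4*d + u^2 - 4*u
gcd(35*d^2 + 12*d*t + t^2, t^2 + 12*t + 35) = 1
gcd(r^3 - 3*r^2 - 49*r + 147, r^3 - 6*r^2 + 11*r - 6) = r - 3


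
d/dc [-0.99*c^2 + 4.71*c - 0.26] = 4.71 - 1.98*c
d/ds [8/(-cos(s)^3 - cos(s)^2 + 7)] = -8*(3*cos(s) + 2)*sin(s)*cos(s)/(cos(s)^3 + cos(s)^2 - 7)^2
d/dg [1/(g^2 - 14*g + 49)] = 2*(7 - g)/(g^2 - 14*g + 49)^2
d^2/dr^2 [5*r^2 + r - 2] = 10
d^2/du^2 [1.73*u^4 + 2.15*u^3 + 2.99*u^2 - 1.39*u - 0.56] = 20.76*u^2 + 12.9*u + 5.98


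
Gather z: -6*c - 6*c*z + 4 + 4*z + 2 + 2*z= -6*c + z*(6 - 6*c) + 6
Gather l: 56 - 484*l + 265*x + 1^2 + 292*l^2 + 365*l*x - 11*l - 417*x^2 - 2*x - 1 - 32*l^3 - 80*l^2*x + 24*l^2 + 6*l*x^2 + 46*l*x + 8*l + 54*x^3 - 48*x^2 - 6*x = -32*l^3 + l^2*(316 - 80*x) + l*(6*x^2 + 411*x - 487) + 54*x^3 - 465*x^2 + 257*x + 56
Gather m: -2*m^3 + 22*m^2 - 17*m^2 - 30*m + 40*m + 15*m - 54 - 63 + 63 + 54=-2*m^3 + 5*m^2 + 25*m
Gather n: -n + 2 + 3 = 5 - n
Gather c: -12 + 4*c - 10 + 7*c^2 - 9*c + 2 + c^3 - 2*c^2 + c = c^3 + 5*c^2 - 4*c - 20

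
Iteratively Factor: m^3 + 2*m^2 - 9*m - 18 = (m + 3)*(m^2 - m - 6) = (m - 3)*(m + 3)*(m + 2)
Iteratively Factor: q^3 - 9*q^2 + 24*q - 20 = (q - 2)*(q^2 - 7*q + 10) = (q - 2)^2*(q - 5)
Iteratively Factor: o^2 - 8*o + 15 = (o - 3)*(o - 5)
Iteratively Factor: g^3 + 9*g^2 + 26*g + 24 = (g + 4)*(g^2 + 5*g + 6) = (g + 3)*(g + 4)*(g + 2)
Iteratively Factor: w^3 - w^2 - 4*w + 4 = (w - 1)*(w^2 - 4) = (w - 2)*(w - 1)*(w + 2)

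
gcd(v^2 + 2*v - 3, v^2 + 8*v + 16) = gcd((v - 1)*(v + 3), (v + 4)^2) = 1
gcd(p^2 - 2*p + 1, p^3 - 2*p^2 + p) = p^2 - 2*p + 1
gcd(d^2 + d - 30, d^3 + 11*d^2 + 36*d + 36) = d + 6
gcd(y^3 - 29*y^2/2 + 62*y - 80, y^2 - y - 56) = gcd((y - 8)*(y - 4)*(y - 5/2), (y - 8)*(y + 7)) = y - 8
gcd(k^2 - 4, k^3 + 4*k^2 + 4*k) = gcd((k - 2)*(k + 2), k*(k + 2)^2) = k + 2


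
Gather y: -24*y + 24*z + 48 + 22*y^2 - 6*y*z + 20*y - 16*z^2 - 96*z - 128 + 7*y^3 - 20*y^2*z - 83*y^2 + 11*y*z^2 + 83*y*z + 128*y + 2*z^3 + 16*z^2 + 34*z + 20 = 7*y^3 + y^2*(-20*z - 61) + y*(11*z^2 + 77*z + 124) + 2*z^3 - 38*z - 60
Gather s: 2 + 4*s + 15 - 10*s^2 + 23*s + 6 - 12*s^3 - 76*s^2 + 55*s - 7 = -12*s^3 - 86*s^2 + 82*s + 16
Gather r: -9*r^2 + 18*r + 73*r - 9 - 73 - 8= -9*r^2 + 91*r - 90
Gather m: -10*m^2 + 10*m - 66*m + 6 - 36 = -10*m^2 - 56*m - 30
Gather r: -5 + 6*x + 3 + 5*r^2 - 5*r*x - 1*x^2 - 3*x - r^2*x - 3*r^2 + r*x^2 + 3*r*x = r^2*(2 - x) + r*(x^2 - 2*x) - x^2 + 3*x - 2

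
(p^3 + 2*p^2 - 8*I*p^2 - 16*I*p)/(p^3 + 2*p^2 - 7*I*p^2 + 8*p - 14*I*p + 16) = p/(p + I)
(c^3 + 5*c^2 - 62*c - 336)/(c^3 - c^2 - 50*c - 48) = (c + 7)/(c + 1)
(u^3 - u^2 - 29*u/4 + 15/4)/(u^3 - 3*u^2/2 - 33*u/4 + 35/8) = 2*(u - 3)/(2*u - 7)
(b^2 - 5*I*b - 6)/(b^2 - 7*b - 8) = (-b^2 + 5*I*b + 6)/(-b^2 + 7*b + 8)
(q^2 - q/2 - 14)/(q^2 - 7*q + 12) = (q + 7/2)/(q - 3)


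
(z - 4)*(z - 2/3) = z^2 - 14*z/3 + 8/3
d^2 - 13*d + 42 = (d - 7)*(d - 6)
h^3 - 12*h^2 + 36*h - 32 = (h - 8)*(h - 2)^2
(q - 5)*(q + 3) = q^2 - 2*q - 15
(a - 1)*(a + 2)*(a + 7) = a^3 + 8*a^2 + 5*a - 14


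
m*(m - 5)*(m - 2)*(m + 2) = m^4 - 5*m^3 - 4*m^2 + 20*m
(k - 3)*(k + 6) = k^2 + 3*k - 18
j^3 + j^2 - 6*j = j*(j - 2)*(j + 3)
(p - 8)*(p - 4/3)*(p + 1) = p^3 - 25*p^2/3 + 4*p/3 + 32/3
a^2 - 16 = (a - 4)*(a + 4)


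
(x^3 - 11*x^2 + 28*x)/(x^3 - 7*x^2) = (x - 4)/x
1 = 1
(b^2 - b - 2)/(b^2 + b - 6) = (b + 1)/(b + 3)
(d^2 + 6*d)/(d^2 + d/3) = 3*(d + 6)/(3*d + 1)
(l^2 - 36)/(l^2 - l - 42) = (l - 6)/(l - 7)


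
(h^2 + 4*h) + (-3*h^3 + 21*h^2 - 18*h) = -3*h^3 + 22*h^2 - 14*h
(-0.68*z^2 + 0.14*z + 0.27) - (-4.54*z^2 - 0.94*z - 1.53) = 3.86*z^2 + 1.08*z + 1.8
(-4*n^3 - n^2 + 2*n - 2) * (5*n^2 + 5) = -20*n^5 - 5*n^4 - 10*n^3 - 15*n^2 + 10*n - 10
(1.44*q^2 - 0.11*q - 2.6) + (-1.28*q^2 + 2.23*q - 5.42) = 0.16*q^2 + 2.12*q - 8.02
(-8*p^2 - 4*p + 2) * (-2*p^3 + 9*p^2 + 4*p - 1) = 16*p^5 - 64*p^4 - 72*p^3 + 10*p^2 + 12*p - 2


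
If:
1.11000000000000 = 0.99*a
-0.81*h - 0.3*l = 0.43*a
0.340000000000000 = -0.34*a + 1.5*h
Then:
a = 1.12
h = 0.48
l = -2.91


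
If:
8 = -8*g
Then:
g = -1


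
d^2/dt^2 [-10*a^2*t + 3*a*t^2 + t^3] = 6*a + 6*t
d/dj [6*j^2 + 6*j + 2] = 12*j + 6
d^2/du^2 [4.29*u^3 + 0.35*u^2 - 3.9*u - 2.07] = 25.74*u + 0.7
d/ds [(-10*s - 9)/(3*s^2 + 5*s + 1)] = (30*s^2 + 54*s + 35)/(9*s^4 + 30*s^3 + 31*s^2 + 10*s + 1)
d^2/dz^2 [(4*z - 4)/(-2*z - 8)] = 20/(z + 4)^3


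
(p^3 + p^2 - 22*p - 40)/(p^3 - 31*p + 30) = (p^2 + 6*p + 8)/(p^2 + 5*p - 6)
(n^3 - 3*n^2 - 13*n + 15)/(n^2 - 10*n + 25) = (n^2 + 2*n - 3)/(n - 5)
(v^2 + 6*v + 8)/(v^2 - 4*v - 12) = (v + 4)/(v - 6)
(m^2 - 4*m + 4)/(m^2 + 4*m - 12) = (m - 2)/(m + 6)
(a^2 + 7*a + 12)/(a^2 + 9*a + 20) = (a + 3)/(a + 5)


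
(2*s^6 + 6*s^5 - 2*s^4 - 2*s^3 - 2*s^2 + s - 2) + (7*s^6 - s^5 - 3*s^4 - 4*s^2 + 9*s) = 9*s^6 + 5*s^5 - 5*s^4 - 2*s^3 - 6*s^2 + 10*s - 2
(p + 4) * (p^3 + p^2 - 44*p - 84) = p^4 + 5*p^3 - 40*p^2 - 260*p - 336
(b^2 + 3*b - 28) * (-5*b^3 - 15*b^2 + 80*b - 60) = -5*b^5 - 30*b^4 + 175*b^3 + 600*b^2 - 2420*b + 1680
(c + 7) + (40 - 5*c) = 47 - 4*c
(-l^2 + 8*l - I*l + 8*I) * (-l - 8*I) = l^3 - 8*l^2 + 9*I*l^2 - 8*l - 72*I*l + 64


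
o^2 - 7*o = o*(o - 7)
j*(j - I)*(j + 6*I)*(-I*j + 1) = -I*j^4 + 6*j^3 - I*j^2 + 6*j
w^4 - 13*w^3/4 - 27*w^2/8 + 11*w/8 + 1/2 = (w - 4)*(w - 1/2)*(w + 1/4)*(w + 1)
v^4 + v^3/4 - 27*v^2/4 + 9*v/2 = v*(v - 2)*(v - 3/4)*(v + 3)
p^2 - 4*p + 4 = (p - 2)^2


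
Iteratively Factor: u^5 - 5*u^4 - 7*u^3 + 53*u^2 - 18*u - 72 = (u - 4)*(u^4 - u^3 - 11*u^2 + 9*u + 18) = (u - 4)*(u + 1)*(u^3 - 2*u^2 - 9*u + 18) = (u - 4)*(u + 1)*(u + 3)*(u^2 - 5*u + 6) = (u - 4)*(u - 3)*(u + 1)*(u + 3)*(u - 2)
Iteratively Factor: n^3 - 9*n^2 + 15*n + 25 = (n + 1)*(n^2 - 10*n + 25) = (n - 5)*(n + 1)*(n - 5)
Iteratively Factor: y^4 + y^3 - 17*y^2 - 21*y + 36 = (y + 3)*(y^3 - 2*y^2 - 11*y + 12) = (y - 1)*(y + 3)*(y^2 - y - 12) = (y - 4)*(y - 1)*(y + 3)*(y + 3)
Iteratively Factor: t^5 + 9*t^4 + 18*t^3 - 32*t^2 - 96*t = (t)*(t^4 + 9*t^3 + 18*t^2 - 32*t - 96) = t*(t + 4)*(t^3 + 5*t^2 - 2*t - 24) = t*(t + 4)^2*(t^2 + t - 6) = t*(t - 2)*(t + 4)^2*(t + 3)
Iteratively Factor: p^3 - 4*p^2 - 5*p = (p)*(p^2 - 4*p - 5) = p*(p + 1)*(p - 5)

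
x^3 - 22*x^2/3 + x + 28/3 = (x - 7)*(x - 4/3)*(x + 1)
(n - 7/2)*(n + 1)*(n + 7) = n^3 + 9*n^2/2 - 21*n - 49/2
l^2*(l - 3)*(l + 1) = l^4 - 2*l^3 - 3*l^2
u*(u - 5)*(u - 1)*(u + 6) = u^4 - 31*u^2 + 30*u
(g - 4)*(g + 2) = g^2 - 2*g - 8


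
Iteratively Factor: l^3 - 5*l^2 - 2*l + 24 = (l - 4)*(l^2 - l - 6) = (l - 4)*(l - 3)*(l + 2)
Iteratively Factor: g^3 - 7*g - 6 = (g + 1)*(g^2 - g - 6) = (g - 3)*(g + 1)*(g + 2)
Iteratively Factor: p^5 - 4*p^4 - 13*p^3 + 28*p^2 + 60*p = (p + 2)*(p^4 - 6*p^3 - p^2 + 30*p) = p*(p + 2)*(p^3 - 6*p^2 - p + 30) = p*(p - 5)*(p + 2)*(p^2 - p - 6) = p*(p - 5)*(p + 2)^2*(p - 3)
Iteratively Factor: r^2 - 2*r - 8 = (r + 2)*(r - 4)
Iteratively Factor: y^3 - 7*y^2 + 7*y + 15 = (y + 1)*(y^2 - 8*y + 15) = (y - 3)*(y + 1)*(y - 5)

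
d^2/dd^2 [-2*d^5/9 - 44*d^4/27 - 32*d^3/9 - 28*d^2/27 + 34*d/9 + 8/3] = -40*d^3/9 - 176*d^2/9 - 64*d/3 - 56/27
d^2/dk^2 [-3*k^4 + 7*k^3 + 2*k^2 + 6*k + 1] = -36*k^2 + 42*k + 4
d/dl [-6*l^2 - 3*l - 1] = -12*l - 3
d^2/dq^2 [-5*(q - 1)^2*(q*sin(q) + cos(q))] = 5*q*(q - 1)^2*sin(q) - 20*q*(q - 1)*cos(q) - 10*q*sin(q) - 5*(q - 1)^2*cos(q) - 10*cos(q)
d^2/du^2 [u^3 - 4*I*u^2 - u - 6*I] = 6*u - 8*I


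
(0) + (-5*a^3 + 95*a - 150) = -5*a^3 + 95*a - 150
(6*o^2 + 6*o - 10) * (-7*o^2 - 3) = -42*o^4 - 42*o^3 + 52*o^2 - 18*o + 30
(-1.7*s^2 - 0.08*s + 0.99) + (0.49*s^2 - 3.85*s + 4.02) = -1.21*s^2 - 3.93*s + 5.01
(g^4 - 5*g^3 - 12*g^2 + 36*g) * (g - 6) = g^5 - 11*g^4 + 18*g^3 + 108*g^2 - 216*g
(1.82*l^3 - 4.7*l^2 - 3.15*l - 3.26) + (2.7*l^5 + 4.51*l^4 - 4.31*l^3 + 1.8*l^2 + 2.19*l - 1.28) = 2.7*l^5 + 4.51*l^4 - 2.49*l^3 - 2.9*l^2 - 0.96*l - 4.54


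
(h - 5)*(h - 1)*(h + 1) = h^3 - 5*h^2 - h + 5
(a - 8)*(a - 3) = a^2 - 11*a + 24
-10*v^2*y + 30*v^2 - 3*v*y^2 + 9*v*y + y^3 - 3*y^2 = (-5*v + y)*(2*v + y)*(y - 3)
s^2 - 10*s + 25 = (s - 5)^2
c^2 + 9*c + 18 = (c + 3)*(c + 6)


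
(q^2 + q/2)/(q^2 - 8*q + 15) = q*(2*q + 1)/(2*(q^2 - 8*q + 15))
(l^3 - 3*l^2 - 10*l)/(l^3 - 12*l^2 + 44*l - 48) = l*(l^2 - 3*l - 10)/(l^3 - 12*l^2 + 44*l - 48)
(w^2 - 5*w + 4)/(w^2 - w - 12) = (w - 1)/(w + 3)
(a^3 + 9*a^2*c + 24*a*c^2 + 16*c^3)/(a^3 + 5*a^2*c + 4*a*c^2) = (a + 4*c)/a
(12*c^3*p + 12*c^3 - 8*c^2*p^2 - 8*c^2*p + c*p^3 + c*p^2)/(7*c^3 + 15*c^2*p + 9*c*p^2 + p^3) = c*(12*c^2*p + 12*c^2 - 8*c*p^2 - 8*c*p + p^3 + p^2)/(7*c^3 + 15*c^2*p + 9*c*p^2 + p^3)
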